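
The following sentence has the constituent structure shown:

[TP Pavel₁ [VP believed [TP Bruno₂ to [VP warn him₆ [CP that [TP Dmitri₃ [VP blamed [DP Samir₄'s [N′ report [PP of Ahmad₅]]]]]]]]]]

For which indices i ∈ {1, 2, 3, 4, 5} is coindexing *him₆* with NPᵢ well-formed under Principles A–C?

*him* is a pronoun, so Principle B applies: it must be free in its binding domain.
Binding domain of *him₆*: the embedded TP, whose subject is Bruno₂.
*Pavel₁* c-commands the pronoun but from outside its binding domain, and is not c-commanded by it → coindexation permitted.
*Bruno₂* c-commands the pronoun within its binding domain → coindexation would violate Principle B.
*Dmitri₃*: the pronoun c-commands this R-expression → coindexation would violate Principle C on *Dmitri₃*.
*Samir₄*: the pronoun c-commands this R-expression → coindexation would violate Principle C on *Samir₄*.
*Ahmad₅*: the pronoun c-commands this R-expression → coindexation would violate Principle C on *Ahmad₅*.

{1}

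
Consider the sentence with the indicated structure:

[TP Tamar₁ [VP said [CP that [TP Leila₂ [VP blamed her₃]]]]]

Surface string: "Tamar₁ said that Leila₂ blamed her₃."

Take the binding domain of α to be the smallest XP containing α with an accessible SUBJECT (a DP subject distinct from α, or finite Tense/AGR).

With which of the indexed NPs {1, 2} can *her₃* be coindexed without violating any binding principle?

*her* is a pronoun, so Principle B applies: it must be free in its binding domain.
Binding domain of *her₃*: the embedded TP, whose subject is Leila₂.
*Tamar₁* c-commands the pronoun but from outside its binding domain, and is not c-commanded by it → coindexation permitted.
*Leila₂* c-commands the pronoun within its binding domain → coindexation would violate Principle B.

{1}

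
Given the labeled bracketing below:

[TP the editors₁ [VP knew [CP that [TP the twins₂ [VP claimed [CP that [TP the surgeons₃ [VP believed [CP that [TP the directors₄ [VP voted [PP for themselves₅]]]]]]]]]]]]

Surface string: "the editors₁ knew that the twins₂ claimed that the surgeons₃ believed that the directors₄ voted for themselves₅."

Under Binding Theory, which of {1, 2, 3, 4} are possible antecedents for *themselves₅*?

*themselves* is an anaphor, so Principle A applies: it must be bound in its binding domain.
Binding domain of *themselves₅*: the embedded TP, whose subject is the directors₄.
*the editors₁* c-commands the anaphor but is outside its binding domain → cannot satisfy Principle A.
*the twins₂* c-commands the anaphor but is outside its binding domain → cannot satisfy Principle A.
*the surgeons₃* c-commands the anaphor but is outside its binding domain → cannot satisfy Principle A.
*the directors₄* c-commands the anaphor within its binding domain → licit binder.

{4}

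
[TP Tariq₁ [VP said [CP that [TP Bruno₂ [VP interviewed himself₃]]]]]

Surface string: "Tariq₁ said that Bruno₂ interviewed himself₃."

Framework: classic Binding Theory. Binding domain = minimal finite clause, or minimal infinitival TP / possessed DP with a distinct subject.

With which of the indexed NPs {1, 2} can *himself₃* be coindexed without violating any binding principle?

{2}

*himself* is an anaphor, so Principle A applies: it must be bound in its binding domain.
Binding domain of *himself₃*: the embedded TP, whose subject is Bruno₂.
*Tariq₁* c-commands the anaphor but is outside its binding domain → cannot satisfy Principle A.
*Bruno₂* c-commands the anaphor within its binding domain → licit binder.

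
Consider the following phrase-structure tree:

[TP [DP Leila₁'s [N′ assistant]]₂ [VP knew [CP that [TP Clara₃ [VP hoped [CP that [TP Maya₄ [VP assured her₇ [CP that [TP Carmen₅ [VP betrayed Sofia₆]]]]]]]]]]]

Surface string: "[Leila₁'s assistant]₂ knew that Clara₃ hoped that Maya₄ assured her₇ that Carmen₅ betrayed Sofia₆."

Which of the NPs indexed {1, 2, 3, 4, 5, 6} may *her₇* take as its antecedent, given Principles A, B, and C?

{1, 2, 3}

*her* is a pronoun, so Principle B applies: it must be free in its binding domain.
Binding domain of *her₇*: the embedded TP, whose subject is Maya₄.
*Leila₁* and the pronoun do not c-command one another → neither Principle B nor Principle C is at stake; coindexation permitted.
*[Leila₁'s assistant]₂* c-commands the pronoun but from outside its binding domain, and is not c-commanded by it → coindexation permitted.
*Clara₃* c-commands the pronoun but from outside its binding domain, and is not c-commanded by it → coindexation permitted.
*Maya₄* c-commands the pronoun within its binding domain → coindexation would violate Principle B.
*Carmen₅*: the pronoun c-commands this R-expression → coindexation would violate Principle C on *Carmen₅*.
*Sofia₆*: the pronoun c-commands this R-expression → coindexation would violate Principle C on *Sofia₆*.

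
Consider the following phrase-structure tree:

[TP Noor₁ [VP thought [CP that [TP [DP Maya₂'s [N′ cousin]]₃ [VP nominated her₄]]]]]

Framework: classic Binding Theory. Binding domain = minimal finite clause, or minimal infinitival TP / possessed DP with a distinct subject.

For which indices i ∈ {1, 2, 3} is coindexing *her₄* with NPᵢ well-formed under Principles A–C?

*her* is a pronoun, so Principle B applies: it must be free in its binding domain.
Binding domain of *her₄*: the embedded TP, whose subject is [Maya₂'s cousin]₃.
*Noor₁* c-commands the pronoun but from outside its binding domain, and is not c-commanded by it → coindexation permitted.
*Maya₂* and the pronoun do not c-command one another → neither Principle B nor Principle C is at stake; coindexation permitted.
*[Maya₂'s cousin]₃* c-commands the pronoun within its binding domain → coindexation would violate Principle B.

{1, 2}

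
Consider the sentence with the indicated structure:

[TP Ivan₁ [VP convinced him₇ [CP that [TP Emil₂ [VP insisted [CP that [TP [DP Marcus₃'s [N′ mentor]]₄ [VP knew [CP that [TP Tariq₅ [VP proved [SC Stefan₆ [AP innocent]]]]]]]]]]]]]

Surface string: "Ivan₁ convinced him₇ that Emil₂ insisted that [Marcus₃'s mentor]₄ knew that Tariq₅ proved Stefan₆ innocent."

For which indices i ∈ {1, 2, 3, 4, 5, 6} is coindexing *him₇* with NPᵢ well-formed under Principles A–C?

*him* is a pronoun, so Principle B applies: it must be free in its binding domain.
Binding domain of *him₇*: the matrix TP, whose subject is Ivan₁.
*Ivan₁* c-commands the pronoun within its binding domain → coindexation would violate Principle B.
*Emil₂*: the pronoun c-commands this R-expression → coindexation would violate Principle C on *Emil₂*.
*Marcus₃*: the pronoun c-commands this R-expression → coindexation would violate Principle C on *Marcus₃*.
*[Marcus₃'s mentor]₄*: the pronoun c-commands this R-expression → coindexation would violate Principle C on *[Marcus₃'s mentor]₄*.
*Tariq₅*: the pronoun c-commands this R-expression → coindexation would violate Principle C on *Tariq₅*.
*Stefan₆*: the pronoun c-commands this R-expression → coindexation would violate Principle C on *Stefan₆*.

none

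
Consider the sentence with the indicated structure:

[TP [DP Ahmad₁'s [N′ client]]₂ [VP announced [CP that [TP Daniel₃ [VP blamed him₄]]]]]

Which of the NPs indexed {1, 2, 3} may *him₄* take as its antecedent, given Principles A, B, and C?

{1, 2}

*him* is a pronoun, so Principle B applies: it must be free in its binding domain.
Binding domain of *him₄*: the embedded TP, whose subject is Daniel₃.
*Ahmad₁* and the pronoun do not c-command one another → neither Principle B nor Principle C is at stake; coindexation permitted.
*[Ahmad₁'s client]₂* c-commands the pronoun but from outside its binding domain, and is not c-commanded by it → coindexation permitted.
*Daniel₃* c-commands the pronoun within its binding domain → coindexation would violate Principle B.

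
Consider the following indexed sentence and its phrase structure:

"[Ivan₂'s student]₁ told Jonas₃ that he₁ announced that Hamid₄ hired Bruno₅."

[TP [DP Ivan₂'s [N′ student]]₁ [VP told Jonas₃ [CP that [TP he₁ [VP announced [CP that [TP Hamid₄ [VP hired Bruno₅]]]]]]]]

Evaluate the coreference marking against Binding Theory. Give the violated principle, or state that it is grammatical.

grammatical

The two coindexed NPs are *[Ivan₂'s student]₁* and *he₁*.
*he₁* is a pronoun; nothing c-commands it within its binding domain (the embedded TP.), so Principle B holds trivially.
*[Ivan₂'s student]₁* is an R-expression; *he₁* does not c-command it, and no other NP shares its index, so Principle C is satisfied.
All principles are respected.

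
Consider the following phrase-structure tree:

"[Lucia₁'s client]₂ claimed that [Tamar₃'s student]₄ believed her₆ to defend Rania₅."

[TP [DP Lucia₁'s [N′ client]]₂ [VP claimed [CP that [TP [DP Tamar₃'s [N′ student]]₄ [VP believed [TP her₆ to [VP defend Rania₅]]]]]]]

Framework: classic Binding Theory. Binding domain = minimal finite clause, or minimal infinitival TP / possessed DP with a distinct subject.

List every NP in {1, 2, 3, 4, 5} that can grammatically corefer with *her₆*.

{1, 2, 3}

*her* is a pronoun, so Principle B applies: it must be free in its binding domain.
Binding domain of *her₆*: the embedded TP, whose subject is [Tamar₃'s student]₄.
*Lucia₁* and the pronoun do not c-command one another → neither Principle B nor Principle C is at stake; coindexation permitted.
*[Lucia₁'s client]₂* c-commands the pronoun but from outside its binding domain, and is not c-commanded by it → coindexation permitted.
*Tamar₃* and the pronoun do not c-command one another → neither Principle B nor Principle C is at stake; coindexation permitted.
*[Tamar₃'s student]₄* c-commands the pronoun within its binding domain → coindexation would violate Principle B.
*Rania₅*: the pronoun c-commands this R-expression → coindexation would violate Principle C on *Rania₅*.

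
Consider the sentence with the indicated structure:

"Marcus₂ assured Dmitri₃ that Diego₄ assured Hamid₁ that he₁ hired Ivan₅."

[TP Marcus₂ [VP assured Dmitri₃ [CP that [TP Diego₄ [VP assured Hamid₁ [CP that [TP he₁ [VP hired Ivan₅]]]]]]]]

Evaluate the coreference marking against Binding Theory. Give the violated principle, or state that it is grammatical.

grammatical

The two coindexed NPs are *Hamid₁* and *he₁*.
*he₁* is a pronoun; nothing c-commands it within its binding domain (the embedded TP.), so Principle B holds trivially.
*Hamid₁* is an R-expression; *he₁* does not c-command it, and no other NP shares its index, so Principle C is satisfied.
All principles are respected.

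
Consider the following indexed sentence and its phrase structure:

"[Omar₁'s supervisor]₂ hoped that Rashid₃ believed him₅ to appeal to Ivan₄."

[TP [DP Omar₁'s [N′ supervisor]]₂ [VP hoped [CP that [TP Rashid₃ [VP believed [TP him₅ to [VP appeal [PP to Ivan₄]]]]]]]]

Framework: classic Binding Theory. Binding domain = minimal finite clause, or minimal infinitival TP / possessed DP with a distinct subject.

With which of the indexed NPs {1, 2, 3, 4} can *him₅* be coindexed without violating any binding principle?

{1, 2}

*him* is a pronoun, so Principle B applies: it must be free in its binding domain.
Binding domain of *him₅*: the embedded TP, whose subject is Rashid₃.
*Omar₁* and the pronoun do not c-command one another → neither Principle B nor Principle C is at stake; coindexation permitted.
*[Omar₁'s supervisor]₂* c-commands the pronoun but from outside its binding domain, and is not c-commanded by it → coindexation permitted.
*Rashid₃* c-commands the pronoun within its binding domain → coindexation would violate Principle B.
*Ivan₄*: the pronoun c-commands this R-expression → coindexation would violate Principle C on *Ivan₄*.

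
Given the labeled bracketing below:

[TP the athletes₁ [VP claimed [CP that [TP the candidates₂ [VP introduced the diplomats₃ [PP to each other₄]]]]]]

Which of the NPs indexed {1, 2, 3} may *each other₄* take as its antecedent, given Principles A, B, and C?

*each other* is an anaphor, so Principle A applies: it must be bound in its binding domain.
Binding domain of *each other₄*: the embedded TP, whose subject is the candidates₂.
*the athletes₁* c-commands the anaphor but is outside its binding domain → cannot satisfy Principle A.
*the candidates₂* c-commands the anaphor within its binding domain → licit binder.
*the diplomats₃* c-commands the anaphor within its binding domain → licit binder.

{2, 3}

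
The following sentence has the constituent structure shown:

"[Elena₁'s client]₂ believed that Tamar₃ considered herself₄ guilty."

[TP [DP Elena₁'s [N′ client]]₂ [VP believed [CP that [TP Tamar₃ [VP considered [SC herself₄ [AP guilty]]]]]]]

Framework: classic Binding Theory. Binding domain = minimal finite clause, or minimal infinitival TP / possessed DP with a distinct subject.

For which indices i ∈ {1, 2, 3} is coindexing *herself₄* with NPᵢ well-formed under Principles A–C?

*herself* is an anaphor, so Principle A applies: it must be bound in its binding domain.
Binding domain of *herself₄*: the embedded TP, whose subject is Tamar₃.
*Elena₁* does not c-command the anaphor → cannot bind it.
*[Elena₁'s client]₂* c-commands the anaphor but is outside its binding domain → cannot satisfy Principle A.
*Tamar₃* c-commands the anaphor within its binding domain → licit binder.

{3}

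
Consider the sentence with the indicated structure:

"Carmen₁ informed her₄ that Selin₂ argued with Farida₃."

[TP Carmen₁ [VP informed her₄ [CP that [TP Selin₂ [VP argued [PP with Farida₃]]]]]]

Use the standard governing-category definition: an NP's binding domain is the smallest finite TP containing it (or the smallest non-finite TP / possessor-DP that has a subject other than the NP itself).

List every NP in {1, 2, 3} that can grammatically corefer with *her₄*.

*her* is a pronoun, so Principle B applies: it must be free in its binding domain.
Binding domain of *her₄*: the matrix TP, whose subject is Carmen₁.
*Carmen₁* c-commands the pronoun within its binding domain → coindexation would violate Principle B.
*Selin₂*: the pronoun c-commands this R-expression → coindexation would violate Principle C on *Selin₂*.
*Farida₃*: the pronoun c-commands this R-expression → coindexation would violate Principle C on *Farida₃*.

none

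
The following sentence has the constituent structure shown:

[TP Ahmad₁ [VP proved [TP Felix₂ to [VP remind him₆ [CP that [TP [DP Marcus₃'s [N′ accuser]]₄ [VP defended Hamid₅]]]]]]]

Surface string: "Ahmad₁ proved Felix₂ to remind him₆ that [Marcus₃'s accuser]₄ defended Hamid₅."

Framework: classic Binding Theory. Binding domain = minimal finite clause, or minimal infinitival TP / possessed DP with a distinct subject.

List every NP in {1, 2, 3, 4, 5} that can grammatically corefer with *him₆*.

*him* is a pronoun, so Principle B applies: it must be free in its binding domain.
Binding domain of *him₆*: the embedded TP, whose subject is Felix₂.
*Ahmad₁* c-commands the pronoun but from outside its binding domain, and is not c-commanded by it → coindexation permitted.
*Felix₂* c-commands the pronoun within its binding domain → coindexation would violate Principle B.
*Marcus₃*: the pronoun c-commands this R-expression → coindexation would violate Principle C on *Marcus₃*.
*[Marcus₃'s accuser]₄*: the pronoun c-commands this R-expression → coindexation would violate Principle C on *[Marcus₃'s accuser]₄*.
*Hamid₅*: the pronoun c-commands this R-expression → coindexation would violate Principle C on *Hamid₅*.

{1}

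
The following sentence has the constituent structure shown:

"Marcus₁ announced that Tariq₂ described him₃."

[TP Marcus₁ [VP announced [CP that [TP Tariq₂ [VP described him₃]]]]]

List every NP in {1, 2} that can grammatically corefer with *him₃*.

{1}

*him* is a pronoun, so Principle B applies: it must be free in its binding domain.
Binding domain of *him₃*: the embedded TP, whose subject is Tariq₂.
*Marcus₁* c-commands the pronoun but from outside its binding domain, and is not c-commanded by it → coindexation permitted.
*Tariq₂* c-commands the pronoun within its binding domain → coindexation would violate Principle B.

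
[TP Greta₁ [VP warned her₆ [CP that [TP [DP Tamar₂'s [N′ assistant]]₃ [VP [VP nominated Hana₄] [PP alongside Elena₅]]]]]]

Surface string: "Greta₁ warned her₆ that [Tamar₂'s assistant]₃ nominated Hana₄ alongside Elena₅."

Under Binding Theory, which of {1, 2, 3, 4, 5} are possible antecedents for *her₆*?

none

*her* is a pronoun, so Principle B applies: it must be free in its binding domain.
Binding domain of *her₆*: the matrix TP, whose subject is Greta₁.
*Greta₁* c-commands the pronoun within its binding domain → coindexation would violate Principle B.
*Tamar₂*: the pronoun c-commands this R-expression → coindexation would violate Principle C on *Tamar₂*.
*[Tamar₂'s assistant]₃*: the pronoun c-commands this R-expression → coindexation would violate Principle C on *[Tamar₂'s assistant]₃*.
*Hana₄*: the pronoun c-commands this R-expression → coindexation would violate Principle C on *Hana₄*.
*Elena₅*: the pronoun c-commands this R-expression → coindexation would violate Principle C on *Elena₅*.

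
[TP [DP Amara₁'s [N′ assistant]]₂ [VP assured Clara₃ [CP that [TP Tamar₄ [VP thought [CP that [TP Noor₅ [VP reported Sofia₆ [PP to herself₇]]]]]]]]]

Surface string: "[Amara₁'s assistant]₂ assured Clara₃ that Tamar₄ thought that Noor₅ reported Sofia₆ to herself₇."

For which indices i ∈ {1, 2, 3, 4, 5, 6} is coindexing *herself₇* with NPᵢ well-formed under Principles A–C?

*herself* is an anaphor, so Principle A applies: it must be bound in its binding domain.
Binding domain of *herself₇*: the embedded TP, whose subject is Noor₅.
*Amara₁* does not c-command the anaphor → cannot bind it.
*[Amara₁'s assistant]₂* c-commands the anaphor but is outside its binding domain → cannot satisfy Principle A.
*Clara₃* c-commands the anaphor but is outside its binding domain → cannot satisfy Principle A.
*Tamar₄* c-commands the anaphor but is outside its binding domain → cannot satisfy Principle A.
*Noor₅* c-commands the anaphor within its binding domain → licit binder.
*Sofia₆* c-commands the anaphor within its binding domain → licit binder.

{5, 6}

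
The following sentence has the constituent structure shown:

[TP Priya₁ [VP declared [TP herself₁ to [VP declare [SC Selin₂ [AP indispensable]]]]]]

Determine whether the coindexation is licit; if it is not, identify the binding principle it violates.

grammatical

The two coindexed NPs are *Priya₁* and *herself₁*.
*herself₁* is an anaphor; its binding domain is the matrix TP, whose subject is Priya₁. *Priya₁* c-commands it within that domain and shares its index, so Principle A is satisfied.
*Priya₁* is an R-expression; *herself₁* does not c-command it, and no other NP shares its index, so Principle C is satisfied.
All principles are respected.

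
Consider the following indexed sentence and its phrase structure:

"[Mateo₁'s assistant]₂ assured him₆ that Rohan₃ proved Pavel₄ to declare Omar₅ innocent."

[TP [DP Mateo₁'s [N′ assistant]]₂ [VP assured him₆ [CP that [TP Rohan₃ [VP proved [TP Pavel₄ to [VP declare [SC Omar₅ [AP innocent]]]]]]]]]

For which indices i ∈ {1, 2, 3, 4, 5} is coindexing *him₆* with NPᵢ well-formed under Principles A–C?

*him* is a pronoun, so Principle B applies: it must be free in its binding domain.
Binding domain of *him₆*: the matrix TP, whose subject is [Mateo₁'s assistant]₂.
*Mateo₁* and the pronoun do not c-command one another → neither Principle B nor Principle C is at stake; coindexation permitted.
*[Mateo₁'s assistant]₂* c-commands the pronoun within its binding domain → coindexation would violate Principle B.
*Rohan₃*: the pronoun c-commands this R-expression → coindexation would violate Principle C on *Rohan₃*.
*Pavel₄*: the pronoun c-commands this R-expression → coindexation would violate Principle C on *Pavel₄*.
*Omar₅*: the pronoun c-commands this R-expression → coindexation would violate Principle C on *Omar₅*.

{1}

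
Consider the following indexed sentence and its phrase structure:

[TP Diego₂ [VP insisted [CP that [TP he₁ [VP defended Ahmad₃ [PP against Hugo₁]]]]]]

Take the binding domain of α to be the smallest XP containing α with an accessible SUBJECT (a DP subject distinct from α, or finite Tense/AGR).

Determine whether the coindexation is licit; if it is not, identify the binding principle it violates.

The two coindexed NPs are *he₁* and *Hugo₁*.
*Hugo₁* is an R-expression. Principle C requires it to be free everywhere.
*he₁* c-commands it and carries the same index.
The R-expression is bound → Principle C violation.

Principle C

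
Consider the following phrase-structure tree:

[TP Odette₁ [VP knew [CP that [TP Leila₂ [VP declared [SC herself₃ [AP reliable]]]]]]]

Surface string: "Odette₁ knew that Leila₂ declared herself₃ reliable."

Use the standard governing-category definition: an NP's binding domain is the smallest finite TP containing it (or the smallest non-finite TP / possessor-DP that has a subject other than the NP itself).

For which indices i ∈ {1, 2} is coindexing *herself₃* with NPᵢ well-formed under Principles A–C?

*herself* is an anaphor, so Principle A applies: it must be bound in its binding domain.
Binding domain of *herself₃*: the embedded TP, whose subject is Leila₂.
*Odette₁* c-commands the anaphor but is outside its binding domain → cannot satisfy Principle A.
*Leila₂* c-commands the anaphor within its binding domain → licit binder.

{2}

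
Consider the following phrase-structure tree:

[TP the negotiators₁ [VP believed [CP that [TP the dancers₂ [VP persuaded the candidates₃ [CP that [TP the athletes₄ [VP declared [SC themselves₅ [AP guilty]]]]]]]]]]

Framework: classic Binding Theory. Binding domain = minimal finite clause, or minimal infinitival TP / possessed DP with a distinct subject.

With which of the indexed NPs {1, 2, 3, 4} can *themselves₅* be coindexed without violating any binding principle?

*themselves* is an anaphor, so Principle A applies: it must be bound in its binding domain.
Binding domain of *themselves₅*: the embedded TP, whose subject is the athletes₄.
*the negotiators₁* c-commands the anaphor but is outside its binding domain → cannot satisfy Principle A.
*the dancers₂* c-commands the anaphor but is outside its binding domain → cannot satisfy Principle A.
*the candidates₃* c-commands the anaphor but is outside its binding domain → cannot satisfy Principle A.
*the athletes₄* c-commands the anaphor within its binding domain → licit binder.

{4}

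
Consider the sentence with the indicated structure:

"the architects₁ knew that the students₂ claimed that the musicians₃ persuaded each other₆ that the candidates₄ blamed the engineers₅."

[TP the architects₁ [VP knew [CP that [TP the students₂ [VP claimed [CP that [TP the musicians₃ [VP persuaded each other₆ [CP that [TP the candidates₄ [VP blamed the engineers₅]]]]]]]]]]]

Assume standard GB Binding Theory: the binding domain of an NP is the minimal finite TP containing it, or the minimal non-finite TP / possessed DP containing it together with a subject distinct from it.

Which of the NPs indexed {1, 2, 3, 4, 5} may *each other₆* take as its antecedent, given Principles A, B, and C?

*each other* is an anaphor, so Principle A applies: it must be bound in its binding domain.
Binding domain of *each other₆*: the embedded TP, whose subject is the musicians₃.
*the architects₁* c-commands the anaphor but is outside its binding domain → cannot satisfy Principle A.
*the students₂* c-commands the anaphor but is outside its binding domain → cannot satisfy Principle A.
*the musicians₃* c-commands the anaphor within its binding domain → licit binder.
*the candidates₄* does not c-command the anaphor → cannot bind it.
*the engineers₅* does not c-command the anaphor → cannot bind it.

{3}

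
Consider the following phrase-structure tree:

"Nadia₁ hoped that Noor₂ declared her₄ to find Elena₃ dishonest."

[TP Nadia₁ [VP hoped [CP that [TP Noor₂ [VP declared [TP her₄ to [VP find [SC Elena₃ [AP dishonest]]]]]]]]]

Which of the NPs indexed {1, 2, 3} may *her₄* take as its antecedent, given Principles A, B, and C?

*her* is a pronoun, so Principle B applies: it must be free in its binding domain.
Binding domain of *her₄*: the embedded TP, whose subject is Noor₂.
*Nadia₁* c-commands the pronoun but from outside its binding domain, and is not c-commanded by it → coindexation permitted.
*Noor₂* c-commands the pronoun within its binding domain → coindexation would violate Principle B.
*Elena₃*: the pronoun c-commands this R-expression → coindexation would violate Principle C on *Elena₃*.

{1}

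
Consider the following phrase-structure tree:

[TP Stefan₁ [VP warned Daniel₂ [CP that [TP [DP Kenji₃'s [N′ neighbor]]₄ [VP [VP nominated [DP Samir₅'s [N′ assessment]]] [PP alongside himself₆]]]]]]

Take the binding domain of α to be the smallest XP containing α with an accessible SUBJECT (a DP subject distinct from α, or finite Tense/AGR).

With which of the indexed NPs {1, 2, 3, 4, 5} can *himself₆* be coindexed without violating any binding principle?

*himself* is an anaphor, so Principle A applies: it must be bound in its binding domain.
Binding domain of *himself₆*: the embedded TP, whose subject is [Kenji₃'s neighbor]₄.
*Stefan₁* c-commands the anaphor but is outside its binding domain → cannot satisfy Principle A.
*Daniel₂* c-commands the anaphor but is outside its binding domain → cannot satisfy Principle A.
*Kenji₃* does not c-command the anaphor → cannot bind it.
*[Kenji₃'s neighbor]₄* c-commands the anaphor within its binding domain → licit binder.
*Samir₅* does not c-command the anaphor → cannot bind it.

{4}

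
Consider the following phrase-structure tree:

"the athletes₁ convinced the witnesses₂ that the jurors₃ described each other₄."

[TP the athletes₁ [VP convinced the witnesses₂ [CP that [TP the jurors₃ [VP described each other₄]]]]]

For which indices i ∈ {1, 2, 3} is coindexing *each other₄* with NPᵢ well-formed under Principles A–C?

{3}

*each other* is an anaphor, so Principle A applies: it must be bound in its binding domain.
Binding domain of *each other₄*: the embedded TP, whose subject is the jurors₃.
*the athletes₁* c-commands the anaphor but is outside its binding domain → cannot satisfy Principle A.
*the witnesses₂* c-commands the anaphor but is outside its binding domain → cannot satisfy Principle A.
*the jurors₃* c-commands the anaphor within its binding domain → licit binder.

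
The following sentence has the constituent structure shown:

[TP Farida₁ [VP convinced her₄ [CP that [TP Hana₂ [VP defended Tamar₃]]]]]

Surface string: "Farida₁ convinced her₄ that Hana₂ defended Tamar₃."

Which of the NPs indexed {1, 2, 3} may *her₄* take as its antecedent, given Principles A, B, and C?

none

*her* is a pronoun, so Principle B applies: it must be free in its binding domain.
Binding domain of *her₄*: the matrix TP, whose subject is Farida₁.
*Farida₁* c-commands the pronoun within its binding domain → coindexation would violate Principle B.
*Hana₂*: the pronoun c-commands this R-expression → coindexation would violate Principle C on *Hana₂*.
*Tamar₃*: the pronoun c-commands this R-expression → coindexation would violate Principle C on *Tamar₃*.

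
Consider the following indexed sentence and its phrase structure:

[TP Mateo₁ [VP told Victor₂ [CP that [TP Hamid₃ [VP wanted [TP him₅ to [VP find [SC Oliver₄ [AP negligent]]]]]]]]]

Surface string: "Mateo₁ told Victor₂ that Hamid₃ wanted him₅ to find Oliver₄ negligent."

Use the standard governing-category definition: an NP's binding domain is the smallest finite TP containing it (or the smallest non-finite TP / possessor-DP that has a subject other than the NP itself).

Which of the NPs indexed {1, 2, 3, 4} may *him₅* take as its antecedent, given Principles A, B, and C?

{1, 2}

*him* is a pronoun, so Principle B applies: it must be free in its binding domain.
Binding domain of *him₅*: the embedded TP, whose subject is Hamid₃.
*Mateo₁* c-commands the pronoun but from outside its binding domain, and is not c-commanded by it → coindexation permitted.
*Victor₂* c-commands the pronoun but from outside its binding domain, and is not c-commanded by it → coindexation permitted.
*Hamid₃* c-commands the pronoun within its binding domain → coindexation would violate Principle B.
*Oliver₄*: the pronoun c-commands this R-expression → coindexation would violate Principle C on *Oliver₄*.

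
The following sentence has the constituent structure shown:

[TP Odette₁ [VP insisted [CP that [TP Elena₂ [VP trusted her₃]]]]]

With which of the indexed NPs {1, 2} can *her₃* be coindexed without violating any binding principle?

{1}

*her* is a pronoun, so Principle B applies: it must be free in its binding domain.
Binding domain of *her₃*: the embedded TP, whose subject is Elena₂.
*Odette₁* c-commands the pronoun but from outside its binding domain, and is not c-commanded by it → coindexation permitted.
*Elena₂* c-commands the pronoun within its binding domain → coindexation would violate Principle B.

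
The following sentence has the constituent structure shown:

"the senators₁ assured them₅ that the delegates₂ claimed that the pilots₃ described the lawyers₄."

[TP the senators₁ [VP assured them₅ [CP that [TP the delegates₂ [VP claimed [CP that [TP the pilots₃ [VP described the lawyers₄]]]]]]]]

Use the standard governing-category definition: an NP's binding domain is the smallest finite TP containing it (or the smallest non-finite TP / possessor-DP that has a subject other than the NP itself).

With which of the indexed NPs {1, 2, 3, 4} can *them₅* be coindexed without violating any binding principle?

*them* is a pronoun, so Principle B applies: it must be free in its binding domain.
Binding domain of *them₅*: the matrix TP, whose subject is the senators₁.
*the senators₁* c-commands the pronoun within its binding domain → coindexation would violate Principle B.
*the delegates₂*: the pronoun c-commands this R-expression → coindexation would violate Principle C on *the delegates₂*.
*the pilots₃*: the pronoun c-commands this R-expression → coindexation would violate Principle C on *the pilots₃*.
*the lawyers₄*: the pronoun c-commands this R-expression → coindexation would violate Principle C on *the lawyers₄*.

none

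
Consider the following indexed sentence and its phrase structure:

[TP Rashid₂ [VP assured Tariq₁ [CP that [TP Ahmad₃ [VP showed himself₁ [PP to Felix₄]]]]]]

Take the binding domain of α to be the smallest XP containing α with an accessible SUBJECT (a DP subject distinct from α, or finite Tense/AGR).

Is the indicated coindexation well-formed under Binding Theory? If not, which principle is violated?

Principle A

The two coindexed NPs are *Tariq₁* and *himself₁*.
*himself₁* is an anaphor. Principle A requires it to be bound within its binding domain — the embedded TP, whose subject is Ahmad₃.
Within that domain it is c-commanded by *Ahmad₃*, which does not share its index.
*Tariq₁* does c-command the anaphor, but from outside its binding domain.
The anaphor is unbound in its domain → Principle A violation.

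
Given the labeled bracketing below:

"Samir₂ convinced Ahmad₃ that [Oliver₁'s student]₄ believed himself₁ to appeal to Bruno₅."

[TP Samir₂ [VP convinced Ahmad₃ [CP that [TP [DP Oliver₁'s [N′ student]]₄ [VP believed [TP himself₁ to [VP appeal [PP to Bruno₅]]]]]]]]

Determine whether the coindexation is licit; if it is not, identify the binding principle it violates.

The two coindexed NPs are *Oliver₁* and *himself₁*.
*himself₁* is an anaphor. Principle A requires it to be bound within its binding domain — the embedded TP, whose subject is [Oliver₁'s student]₄.
Within that domain it is c-commanded by *[Oliver₁'s student]₄*, which does not share its index.
*Oliver₁* does not c-command the anaphor at all.
The anaphor is unbound in its domain → Principle A violation.

Principle A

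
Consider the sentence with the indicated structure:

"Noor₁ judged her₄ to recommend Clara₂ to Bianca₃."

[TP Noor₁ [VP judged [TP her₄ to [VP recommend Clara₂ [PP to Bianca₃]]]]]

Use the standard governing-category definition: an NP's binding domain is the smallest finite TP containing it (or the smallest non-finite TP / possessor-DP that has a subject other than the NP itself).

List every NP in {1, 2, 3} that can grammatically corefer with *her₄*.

*her* is a pronoun, so Principle B applies: it must be free in its binding domain.
Binding domain of *her₄*: the matrix TP, whose subject is Noor₁.
*Noor₁* c-commands the pronoun within its binding domain → coindexation would violate Principle B.
*Clara₂*: the pronoun c-commands this R-expression → coindexation would violate Principle C on *Clara₂*.
*Bianca₃*: the pronoun c-commands this R-expression → coindexation would violate Principle C on *Bianca₃*.

none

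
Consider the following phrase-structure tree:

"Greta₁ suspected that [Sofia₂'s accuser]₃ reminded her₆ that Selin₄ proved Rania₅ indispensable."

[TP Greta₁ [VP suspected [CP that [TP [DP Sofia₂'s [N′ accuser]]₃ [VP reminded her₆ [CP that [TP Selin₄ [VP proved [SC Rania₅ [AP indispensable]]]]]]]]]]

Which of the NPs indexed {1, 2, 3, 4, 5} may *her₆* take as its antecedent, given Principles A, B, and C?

*her* is a pronoun, so Principle B applies: it must be free in its binding domain.
Binding domain of *her₆*: the embedded TP, whose subject is [Sofia₂'s accuser]₃.
*Greta₁* c-commands the pronoun but from outside its binding domain, and is not c-commanded by it → coindexation permitted.
*Sofia₂* and the pronoun do not c-command one another → neither Principle B nor Principle C is at stake; coindexation permitted.
*[Sofia₂'s accuser]₃* c-commands the pronoun within its binding domain → coindexation would violate Principle B.
*Selin₄*: the pronoun c-commands this R-expression → coindexation would violate Principle C on *Selin₄*.
*Rania₅*: the pronoun c-commands this R-expression → coindexation would violate Principle C on *Rania₅*.

{1, 2}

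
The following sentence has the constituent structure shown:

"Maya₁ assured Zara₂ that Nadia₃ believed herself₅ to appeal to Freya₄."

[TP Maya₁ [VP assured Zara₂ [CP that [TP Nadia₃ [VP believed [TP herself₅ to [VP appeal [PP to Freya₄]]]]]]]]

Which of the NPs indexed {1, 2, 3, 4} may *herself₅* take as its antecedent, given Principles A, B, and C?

*herself* is an anaphor, so Principle A applies: it must be bound in its binding domain.
Binding domain of *herself₅*: the embedded TP, whose subject is Nadia₃.
*Maya₁* c-commands the anaphor but is outside its binding domain → cannot satisfy Principle A.
*Zara₂* c-commands the anaphor but is outside its binding domain → cannot satisfy Principle A.
*Nadia₃* c-commands the anaphor within its binding domain → licit binder.
*Freya₄* does not c-command the anaphor → cannot bind it.

{3}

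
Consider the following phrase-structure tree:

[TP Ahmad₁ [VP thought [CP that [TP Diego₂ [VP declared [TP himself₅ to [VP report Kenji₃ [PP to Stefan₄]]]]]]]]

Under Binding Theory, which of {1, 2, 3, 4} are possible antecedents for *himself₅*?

{2}

*himself* is an anaphor, so Principle A applies: it must be bound in its binding domain.
Binding domain of *himself₅*: the embedded TP, whose subject is Diego₂.
*Ahmad₁* c-commands the anaphor but is outside its binding domain → cannot satisfy Principle A.
*Diego₂* c-commands the anaphor within its binding domain → licit binder.
*Kenji₃* does not c-command the anaphor → cannot bind it.
*Stefan₄* does not c-command the anaphor → cannot bind it.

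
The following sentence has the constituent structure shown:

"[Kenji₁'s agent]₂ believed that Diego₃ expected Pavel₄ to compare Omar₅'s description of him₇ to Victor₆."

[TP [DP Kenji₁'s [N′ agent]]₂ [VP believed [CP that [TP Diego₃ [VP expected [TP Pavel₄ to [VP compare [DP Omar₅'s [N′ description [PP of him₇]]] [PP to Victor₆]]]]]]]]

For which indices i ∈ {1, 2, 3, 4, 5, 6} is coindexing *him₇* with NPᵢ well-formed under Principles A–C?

{1, 2, 3, 4, 6}

*him* is a pronoun, so Principle B applies: it must be free in its binding domain.
Binding domain of *him₇*: the possessed DP, whose subject is Omar₅.
*Kenji₁* and the pronoun do not c-command one another → neither Principle B nor Principle C is at stake; coindexation permitted.
*[Kenji₁'s agent]₂* c-commands the pronoun but from outside its binding domain, and is not c-commanded by it → coindexation permitted.
*Diego₃* c-commands the pronoun but from outside its binding domain, and is not c-commanded by it → coindexation permitted.
*Pavel₄* c-commands the pronoun but from outside its binding domain, and is not c-commanded by it → coindexation permitted.
*Omar₅* c-commands the pronoun within its binding domain → coindexation would violate Principle B.
*Victor₆* and the pronoun do not c-command one another → neither Principle B nor Principle C is at stake; coindexation permitted.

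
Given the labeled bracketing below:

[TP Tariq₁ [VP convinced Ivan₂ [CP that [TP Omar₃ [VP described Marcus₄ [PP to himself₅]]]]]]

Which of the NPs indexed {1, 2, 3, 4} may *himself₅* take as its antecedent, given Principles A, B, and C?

*himself* is an anaphor, so Principle A applies: it must be bound in its binding domain.
Binding domain of *himself₅*: the embedded TP, whose subject is Omar₃.
*Tariq₁* c-commands the anaphor but is outside its binding domain → cannot satisfy Principle A.
*Ivan₂* c-commands the anaphor but is outside its binding domain → cannot satisfy Principle A.
*Omar₃* c-commands the anaphor within its binding domain → licit binder.
*Marcus₄* c-commands the anaphor within its binding domain → licit binder.

{3, 4}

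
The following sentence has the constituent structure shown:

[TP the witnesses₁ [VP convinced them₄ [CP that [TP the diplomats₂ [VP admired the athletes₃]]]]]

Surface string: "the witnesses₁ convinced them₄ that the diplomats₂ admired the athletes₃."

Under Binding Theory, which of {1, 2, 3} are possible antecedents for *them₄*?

none

*them* is a pronoun, so Principle B applies: it must be free in its binding domain.
Binding domain of *them₄*: the matrix TP, whose subject is the witnesses₁.
*the witnesses₁* c-commands the pronoun within its binding domain → coindexation would violate Principle B.
*the diplomats₂*: the pronoun c-commands this R-expression → coindexation would violate Principle C on *the diplomats₂*.
*the athletes₃*: the pronoun c-commands this R-expression → coindexation would violate Principle C on *the athletes₃*.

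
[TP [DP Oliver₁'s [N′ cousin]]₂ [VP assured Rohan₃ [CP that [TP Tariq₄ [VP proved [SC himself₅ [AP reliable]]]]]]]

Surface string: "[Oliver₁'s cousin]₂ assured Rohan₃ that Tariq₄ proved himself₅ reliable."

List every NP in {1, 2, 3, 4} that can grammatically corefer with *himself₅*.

{4}

*himself* is an anaphor, so Principle A applies: it must be bound in its binding domain.
Binding domain of *himself₅*: the embedded TP, whose subject is Tariq₄.
*Oliver₁* does not c-command the anaphor → cannot bind it.
*[Oliver₁'s cousin]₂* c-commands the anaphor but is outside its binding domain → cannot satisfy Principle A.
*Rohan₃* c-commands the anaphor but is outside its binding domain → cannot satisfy Principle A.
*Tariq₄* c-commands the anaphor within its binding domain → licit binder.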